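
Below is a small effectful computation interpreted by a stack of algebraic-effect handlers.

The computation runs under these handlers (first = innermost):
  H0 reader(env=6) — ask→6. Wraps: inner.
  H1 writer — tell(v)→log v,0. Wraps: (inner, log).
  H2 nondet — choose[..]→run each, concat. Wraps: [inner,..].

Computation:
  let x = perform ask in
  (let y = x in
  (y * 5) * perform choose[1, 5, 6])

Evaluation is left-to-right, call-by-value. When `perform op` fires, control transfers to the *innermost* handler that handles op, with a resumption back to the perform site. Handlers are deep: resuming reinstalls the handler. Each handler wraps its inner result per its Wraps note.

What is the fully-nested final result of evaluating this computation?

Working:
ask @ H0 ⇒ 6
choose[1, 5, 6] @ H2
  branch[0] choose=1:
    H0 returns 30
    H1 returns (30, ())
    H2 returns [(30, ())]
  branch[1] choose=5:
    H0 returns 150
    H1 returns (150, ())
    H2 returns [(150, ())]
  branch[2] choose=6:
    H0 returns 180
    H1 returns (180, ())
    H2 returns [(180, ())]
= [(30, ()), (150, ()), (180, ())]

Answer: [(30, ()), (150, ()), (180, ())]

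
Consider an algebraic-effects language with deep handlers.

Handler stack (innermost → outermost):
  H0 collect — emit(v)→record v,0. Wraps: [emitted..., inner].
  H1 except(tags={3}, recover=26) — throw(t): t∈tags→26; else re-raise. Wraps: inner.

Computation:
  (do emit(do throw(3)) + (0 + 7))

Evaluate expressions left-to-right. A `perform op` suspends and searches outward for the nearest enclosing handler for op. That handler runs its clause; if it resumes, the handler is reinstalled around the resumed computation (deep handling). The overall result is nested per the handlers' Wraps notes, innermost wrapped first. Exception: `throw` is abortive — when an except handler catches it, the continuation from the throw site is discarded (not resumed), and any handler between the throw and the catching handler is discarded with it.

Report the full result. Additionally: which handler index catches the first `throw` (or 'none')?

Answer: 26 ; first throw caught by: H1

Evaluation trace:
throw(3) @ H1 caught ⇒ 26
= 26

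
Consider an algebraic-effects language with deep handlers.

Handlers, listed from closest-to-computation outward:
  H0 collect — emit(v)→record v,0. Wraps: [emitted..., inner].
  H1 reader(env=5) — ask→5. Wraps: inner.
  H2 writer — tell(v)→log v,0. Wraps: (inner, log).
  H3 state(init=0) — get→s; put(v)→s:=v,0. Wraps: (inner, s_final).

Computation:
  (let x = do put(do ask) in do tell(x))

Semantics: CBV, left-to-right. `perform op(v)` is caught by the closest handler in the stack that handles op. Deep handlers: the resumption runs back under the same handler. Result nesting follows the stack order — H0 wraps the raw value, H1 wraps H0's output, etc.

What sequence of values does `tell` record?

Answer: (0)

Step-by-step:
ask @ H1 ⇒ 5
put(5) @ H3 ⇒ s:=5
tell(0) @ H2 ⇒ log+=0
H0 returns [0]
H1 returns [0]
H2 returns ([0], (0))
H3 returns (([0], (0)), 5)
= (([0], (0)), 5)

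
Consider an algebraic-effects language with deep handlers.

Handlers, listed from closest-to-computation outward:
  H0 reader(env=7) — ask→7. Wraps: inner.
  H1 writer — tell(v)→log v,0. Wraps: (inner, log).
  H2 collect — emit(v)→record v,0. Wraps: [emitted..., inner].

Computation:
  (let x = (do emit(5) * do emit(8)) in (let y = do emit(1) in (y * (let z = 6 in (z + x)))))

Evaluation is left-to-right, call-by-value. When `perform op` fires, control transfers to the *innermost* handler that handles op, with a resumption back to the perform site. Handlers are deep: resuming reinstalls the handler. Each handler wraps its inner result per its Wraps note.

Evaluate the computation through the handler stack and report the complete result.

Answer: [5, 8, 1, (0, ())]

Step-by-step:
emit(5) @ H2 ⇒ out+=5
emit(8) @ H2 ⇒ out+=8
emit(1) @ H2 ⇒ out+=1
H0 returns 0
H1 returns (0, ())
H2 returns [5, 8, 1, (0, ())]
= [5, 8, 1, (0, ())]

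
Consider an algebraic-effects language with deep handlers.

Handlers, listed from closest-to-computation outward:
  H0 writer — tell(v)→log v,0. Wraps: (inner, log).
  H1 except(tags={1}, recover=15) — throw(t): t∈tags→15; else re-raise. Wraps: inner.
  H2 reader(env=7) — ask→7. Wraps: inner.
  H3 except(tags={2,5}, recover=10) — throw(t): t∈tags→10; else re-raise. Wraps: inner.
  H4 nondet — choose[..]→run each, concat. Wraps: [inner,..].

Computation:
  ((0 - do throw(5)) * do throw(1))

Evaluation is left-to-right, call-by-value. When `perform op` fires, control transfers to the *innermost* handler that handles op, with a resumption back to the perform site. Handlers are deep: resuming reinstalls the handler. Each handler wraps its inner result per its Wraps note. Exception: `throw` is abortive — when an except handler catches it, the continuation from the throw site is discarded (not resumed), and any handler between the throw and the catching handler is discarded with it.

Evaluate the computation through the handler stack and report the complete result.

Answer: [10]

Evaluation trace:
throw(5) @ H1 re-raised
throw(5) @ H3 caught ⇒ 10
H4 returns [10]
= [10]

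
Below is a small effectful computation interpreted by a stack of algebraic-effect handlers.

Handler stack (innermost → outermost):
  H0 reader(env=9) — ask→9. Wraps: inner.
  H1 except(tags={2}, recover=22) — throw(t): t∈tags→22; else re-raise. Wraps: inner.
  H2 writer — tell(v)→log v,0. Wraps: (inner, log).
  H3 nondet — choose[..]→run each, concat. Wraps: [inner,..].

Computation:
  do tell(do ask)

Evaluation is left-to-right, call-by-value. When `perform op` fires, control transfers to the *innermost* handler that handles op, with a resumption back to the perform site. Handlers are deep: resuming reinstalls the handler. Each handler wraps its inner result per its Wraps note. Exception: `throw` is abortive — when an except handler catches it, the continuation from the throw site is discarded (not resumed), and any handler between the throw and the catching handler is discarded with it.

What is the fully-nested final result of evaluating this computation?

Working:
ask @ H0 ⇒ 9
tell(9) @ H2 ⇒ log+=9
H0 returns 0
H1 returns 0
H2 returns (0, (9))
H3 returns [(0, (9))]
= [(0, (9))]

Answer: [(0, (9))]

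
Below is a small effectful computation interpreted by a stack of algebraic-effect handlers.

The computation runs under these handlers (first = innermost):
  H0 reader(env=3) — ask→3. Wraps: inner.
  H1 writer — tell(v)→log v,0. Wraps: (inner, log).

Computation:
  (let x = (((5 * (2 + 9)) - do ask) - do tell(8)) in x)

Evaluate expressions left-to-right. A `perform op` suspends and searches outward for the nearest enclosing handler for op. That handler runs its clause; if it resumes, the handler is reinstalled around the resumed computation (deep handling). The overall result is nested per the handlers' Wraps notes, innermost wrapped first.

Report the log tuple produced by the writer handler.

Step-by-step:
ask @ H0 ⇒ 3
tell(8) @ H1 ⇒ log+=8
H0 returns 52
H1 returns (52, (8))
= (52, (8))

Answer: (8)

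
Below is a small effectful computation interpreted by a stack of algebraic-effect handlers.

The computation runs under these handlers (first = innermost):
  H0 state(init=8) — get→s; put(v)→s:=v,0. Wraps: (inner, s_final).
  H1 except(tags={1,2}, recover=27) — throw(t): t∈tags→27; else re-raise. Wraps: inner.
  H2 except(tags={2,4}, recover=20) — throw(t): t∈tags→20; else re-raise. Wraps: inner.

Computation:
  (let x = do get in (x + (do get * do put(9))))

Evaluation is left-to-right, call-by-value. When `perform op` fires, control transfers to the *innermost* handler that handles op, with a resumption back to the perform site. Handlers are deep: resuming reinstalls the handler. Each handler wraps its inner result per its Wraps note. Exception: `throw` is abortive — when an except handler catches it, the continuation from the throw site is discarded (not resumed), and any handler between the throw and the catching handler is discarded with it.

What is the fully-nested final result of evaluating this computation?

Answer: (8, 9)

Step-by-step:
get @ H0 ⇒ 8
get @ H0 ⇒ 8
put(9) @ H0 ⇒ s:=9
H0 returns (8, 9)
H1 returns (8, 9)
H2 returns (8, 9)
= (8, 9)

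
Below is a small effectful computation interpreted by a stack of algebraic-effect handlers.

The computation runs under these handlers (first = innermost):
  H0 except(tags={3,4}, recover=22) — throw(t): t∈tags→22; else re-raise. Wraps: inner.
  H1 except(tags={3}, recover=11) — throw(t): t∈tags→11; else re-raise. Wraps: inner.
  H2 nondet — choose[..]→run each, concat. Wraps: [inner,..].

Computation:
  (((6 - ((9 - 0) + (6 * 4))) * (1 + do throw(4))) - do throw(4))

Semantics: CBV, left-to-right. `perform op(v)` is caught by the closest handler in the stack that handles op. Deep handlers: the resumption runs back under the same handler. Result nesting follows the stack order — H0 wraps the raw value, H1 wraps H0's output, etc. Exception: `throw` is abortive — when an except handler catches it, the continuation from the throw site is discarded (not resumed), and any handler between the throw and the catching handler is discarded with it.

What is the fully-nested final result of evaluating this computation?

Working:
throw(4) @ H0 caught ⇒ 22
H1 returns 22
H2 returns [22]
= [22]

Answer: [22]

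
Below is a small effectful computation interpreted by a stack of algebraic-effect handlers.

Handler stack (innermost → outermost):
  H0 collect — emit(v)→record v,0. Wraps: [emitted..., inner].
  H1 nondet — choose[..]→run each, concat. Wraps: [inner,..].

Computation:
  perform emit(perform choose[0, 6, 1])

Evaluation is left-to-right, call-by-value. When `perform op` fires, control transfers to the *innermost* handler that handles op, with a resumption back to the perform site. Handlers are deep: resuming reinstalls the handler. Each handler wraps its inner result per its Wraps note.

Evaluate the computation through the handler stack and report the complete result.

Answer: [[0, 0], [6, 0], [1, 0]]

Working:
choose[0, 6, 1] @ H1
  branch[0] choose=0:
    emit(0) @ H0 ⇒ out+=0
    H0 returns [0, 0]
    H1 returns [[0, 0]]
  branch[1] choose=6:
    emit(6) @ H0 ⇒ out+=6
    H0 returns [6, 0]
    H1 returns [[6, 0]]
  branch[2] choose=1:
    emit(1) @ H0 ⇒ out+=1
    H0 returns [1, 0]
    H1 returns [[1, 0]]
= [[0, 0], [6, 0], [1, 0]]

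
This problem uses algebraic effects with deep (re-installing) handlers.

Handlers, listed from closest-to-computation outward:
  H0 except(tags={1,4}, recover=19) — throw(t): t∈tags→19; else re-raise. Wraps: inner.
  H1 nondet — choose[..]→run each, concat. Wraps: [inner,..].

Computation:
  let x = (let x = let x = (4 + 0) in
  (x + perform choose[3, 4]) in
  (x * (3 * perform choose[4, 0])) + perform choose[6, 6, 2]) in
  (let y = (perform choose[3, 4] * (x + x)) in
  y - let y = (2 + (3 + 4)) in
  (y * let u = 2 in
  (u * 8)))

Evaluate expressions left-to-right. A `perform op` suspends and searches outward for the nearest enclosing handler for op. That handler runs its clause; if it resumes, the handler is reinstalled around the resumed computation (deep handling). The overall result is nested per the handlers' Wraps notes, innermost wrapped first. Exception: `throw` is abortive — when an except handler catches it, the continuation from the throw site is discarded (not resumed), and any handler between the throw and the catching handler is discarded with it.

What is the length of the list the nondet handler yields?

Answer: 24

Step-by-step:
choose[3, 4] @ H1
  branch[0] choose=3:
    choose[4, 0] @ H1
      branch[0] choose=4:
        choose[6, 6, 2] @ H1
          branch[0] choose=6:
            choose[3, 4] @ H1
              branch[0] choose=3:
                H0 returns 396
                H1 returns [396]
              branch[1] choose=4:
                H0 returns 576
                H1 returns [576]
          branch[1] choose=6:
            choose[3, 4] @ H1
              branch[0] choose=3:
                H0 returns 396
                H1 returns [396]
              branch[1] choose=4:
                H0 returns 576
                H1 returns [576]
          branch[2] choose=2:
            choose[3, 4] @ H1
              branch[0] choose=3:
                H0 returns 372
                H1 returns [372]
              branch[1] choose=4:
                H0 returns 544
                H1 returns [544]
      branch[1] choose=0:
        choose[6, 6, 2] @ H1
          branch[0] choose=6:
            choose[3, 4] @ H1
              branch[0] choose=3:
                H0 returns -108
                H1 returns [-108]
              branch[1] choose=4:
                H0 returns -96
                H1 returns [-96]
          branch[1] choose=6:
            choose[3, 4] @ H1
              branch[0] choose=3:
                H0 returns -108
                H1 returns [-108]
              branch[1] choose=4:
                H0 returns -96
                H1 returns [-96]
          branch[2] choose=2:
            choose[3, 4] @ H1
              branch[0] choose=3:
                H0 returns -132
                H1 returns [-132]
              branch[1] choose=4:
                H0 returns -128
                H1 returns [-128]
  branch[1] choose=4:
    choose[4, 0] @ H1
      branch[0] choose=4:
        choose[6, 6, 2] @ H1
          branch[0] choose=6:
            choose[3, 4] @ H1
              branch[0] choose=3:
                H0 returns 468
                H1 returns [468]
              branch[1] choose=4:
                H0 returns 672
                H1 returns [672]
          branch[1] choose=6:
            choose[3, 4] @ H1
              branch[0] choose=3:
                H0 returns 468
                H1 returns [468]
              branch[1] choose=4:
                H0 returns 672
                H1 returns [672]
          branch[2] choose=2:
            choose[3, 4] @ H1
              branch[0] choose=3:
                H0 returns 444
                H1 returns [444]
              branch[1] choose=4:
                H0 returns 640
                H1 returns [640]
      branch[1] choose=0:
        choose[6, 6, 2] @ H1
          branch[0] choose=6:
            choose[3, 4] @ H1
              branch[0] choose=3:
                H0 returns -108
                H1 returns [-108]
              branch[1] choose=4:
                H0 returns -96
                H1 returns [-96]
          branch[1] choose=6:
            choose[3, 4] @ H1
              branch[0] choose=3:
                H0 returns -108
                H1 returns [-108]
              branch[1] choose=4:
                H0 returns -96
                H1 returns [-96]
          branch[2] choose=2:
            choose[3, 4] @ H1
              branch[0] choose=3:
                H0 returns -132
                H1 returns [-132]
              branch[1] choose=4:
                H0 returns -128
                H1 returns [-128]
= [396, 576, 396, 576, 372, 544, -108, -96, -108, -96, -132, -128, 468, 672, 468, 672, 444, 640, -108, -96, -108, -96, -132, -128]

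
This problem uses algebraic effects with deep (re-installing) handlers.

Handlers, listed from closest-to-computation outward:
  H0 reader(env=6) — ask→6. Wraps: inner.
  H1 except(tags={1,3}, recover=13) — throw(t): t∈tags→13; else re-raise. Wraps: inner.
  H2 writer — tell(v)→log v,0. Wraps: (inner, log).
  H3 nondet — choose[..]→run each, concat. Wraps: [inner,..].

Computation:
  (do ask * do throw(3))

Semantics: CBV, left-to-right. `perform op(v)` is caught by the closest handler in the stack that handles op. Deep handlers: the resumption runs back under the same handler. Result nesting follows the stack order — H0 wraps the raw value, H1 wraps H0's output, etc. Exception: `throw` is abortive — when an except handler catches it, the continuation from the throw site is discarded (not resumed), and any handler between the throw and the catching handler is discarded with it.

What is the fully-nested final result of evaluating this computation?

Answer: [(13, ())]

Evaluation trace:
ask @ H0 ⇒ 6
throw(3) @ H1 caught ⇒ 13
H2 returns (13, ())
H3 returns [(13, ())]
= [(13, ())]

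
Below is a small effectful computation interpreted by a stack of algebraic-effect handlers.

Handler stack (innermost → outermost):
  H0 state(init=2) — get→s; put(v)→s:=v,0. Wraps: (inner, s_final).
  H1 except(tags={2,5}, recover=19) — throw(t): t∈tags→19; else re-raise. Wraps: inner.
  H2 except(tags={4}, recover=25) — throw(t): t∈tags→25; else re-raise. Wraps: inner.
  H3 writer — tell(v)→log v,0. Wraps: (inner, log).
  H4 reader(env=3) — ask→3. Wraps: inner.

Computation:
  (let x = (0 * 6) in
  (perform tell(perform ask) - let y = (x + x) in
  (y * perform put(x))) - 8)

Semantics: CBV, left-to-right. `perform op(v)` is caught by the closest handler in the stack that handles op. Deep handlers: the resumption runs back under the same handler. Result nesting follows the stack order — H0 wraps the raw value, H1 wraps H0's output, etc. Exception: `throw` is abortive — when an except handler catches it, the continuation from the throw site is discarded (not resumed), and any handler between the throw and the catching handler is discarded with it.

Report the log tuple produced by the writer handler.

Answer: (3)

Step-by-step:
ask @ H4 ⇒ 3
tell(3) @ H3 ⇒ log+=3
put(0) @ H0 ⇒ s:=0
H0 returns (-8, 0)
H1 returns (-8, 0)
H2 returns (-8, 0)
H3 returns ((-8, 0), (3))
H4 returns ((-8, 0), (3))
= ((-8, 0), (3))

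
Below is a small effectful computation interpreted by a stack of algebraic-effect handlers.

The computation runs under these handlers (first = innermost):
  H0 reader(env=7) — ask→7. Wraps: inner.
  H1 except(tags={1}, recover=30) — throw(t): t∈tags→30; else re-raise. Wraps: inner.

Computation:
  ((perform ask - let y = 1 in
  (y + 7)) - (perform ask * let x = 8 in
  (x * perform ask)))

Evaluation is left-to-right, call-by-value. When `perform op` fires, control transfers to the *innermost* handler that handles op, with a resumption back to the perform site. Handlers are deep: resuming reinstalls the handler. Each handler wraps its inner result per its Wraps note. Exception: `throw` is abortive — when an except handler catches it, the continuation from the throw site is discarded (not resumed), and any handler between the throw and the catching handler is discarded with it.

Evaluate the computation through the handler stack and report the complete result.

Working:
ask @ H0 ⇒ 7
ask @ H0 ⇒ 7
ask @ H0 ⇒ 7
H0 returns -393
H1 returns -393
= -393

Answer: -393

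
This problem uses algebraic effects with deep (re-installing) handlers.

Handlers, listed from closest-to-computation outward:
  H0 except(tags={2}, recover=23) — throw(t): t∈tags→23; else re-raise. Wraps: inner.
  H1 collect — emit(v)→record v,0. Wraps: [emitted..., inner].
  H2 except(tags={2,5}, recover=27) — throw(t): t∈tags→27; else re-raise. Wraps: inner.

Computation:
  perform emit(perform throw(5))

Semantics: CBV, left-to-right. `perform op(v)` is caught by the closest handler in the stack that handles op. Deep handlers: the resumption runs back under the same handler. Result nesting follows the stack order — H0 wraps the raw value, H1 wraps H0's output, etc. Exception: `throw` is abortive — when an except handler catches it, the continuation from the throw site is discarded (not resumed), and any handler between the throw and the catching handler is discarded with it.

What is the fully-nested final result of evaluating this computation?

Evaluation trace:
throw(5) @ H0 re-raised
throw(5) @ H2 caught ⇒ 27
= 27

Answer: 27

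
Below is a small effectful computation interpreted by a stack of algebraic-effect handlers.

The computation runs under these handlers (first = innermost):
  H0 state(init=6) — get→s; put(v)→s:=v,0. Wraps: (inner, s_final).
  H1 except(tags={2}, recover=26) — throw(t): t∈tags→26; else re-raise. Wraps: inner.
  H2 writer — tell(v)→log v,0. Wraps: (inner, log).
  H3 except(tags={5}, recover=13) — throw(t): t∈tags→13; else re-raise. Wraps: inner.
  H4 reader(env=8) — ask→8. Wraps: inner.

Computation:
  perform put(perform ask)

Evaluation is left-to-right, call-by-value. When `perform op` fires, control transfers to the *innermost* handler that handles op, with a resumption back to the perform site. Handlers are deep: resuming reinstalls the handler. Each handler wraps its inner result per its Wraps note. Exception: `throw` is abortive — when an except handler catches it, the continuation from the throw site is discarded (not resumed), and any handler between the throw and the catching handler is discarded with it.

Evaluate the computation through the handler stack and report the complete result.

Answer: ((0, 8), ())

Step-by-step:
ask @ H4 ⇒ 8
put(8) @ H0 ⇒ s:=8
H0 returns (0, 8)
H1 returns (0, 8)
H2 returns ((0, 8), ())
H3 returns ((0, 8), ())
H4 returns ((0, 8), ())
= ((0, 8), ())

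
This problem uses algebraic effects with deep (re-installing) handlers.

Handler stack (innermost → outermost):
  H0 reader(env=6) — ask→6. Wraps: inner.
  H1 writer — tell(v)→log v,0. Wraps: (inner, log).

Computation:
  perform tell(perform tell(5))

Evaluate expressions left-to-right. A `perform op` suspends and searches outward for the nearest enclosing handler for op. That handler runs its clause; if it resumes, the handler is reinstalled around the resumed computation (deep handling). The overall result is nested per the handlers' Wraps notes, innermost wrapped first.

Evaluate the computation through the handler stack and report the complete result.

Answer: (0, (5, 0))

Working:
tell(5) @ H1 ⇒ log+=5
tell(0) @ H1 ⇒ log+=0
H0 returns 0
H1 returns (0, (5, 0))
= (0, (5, 0))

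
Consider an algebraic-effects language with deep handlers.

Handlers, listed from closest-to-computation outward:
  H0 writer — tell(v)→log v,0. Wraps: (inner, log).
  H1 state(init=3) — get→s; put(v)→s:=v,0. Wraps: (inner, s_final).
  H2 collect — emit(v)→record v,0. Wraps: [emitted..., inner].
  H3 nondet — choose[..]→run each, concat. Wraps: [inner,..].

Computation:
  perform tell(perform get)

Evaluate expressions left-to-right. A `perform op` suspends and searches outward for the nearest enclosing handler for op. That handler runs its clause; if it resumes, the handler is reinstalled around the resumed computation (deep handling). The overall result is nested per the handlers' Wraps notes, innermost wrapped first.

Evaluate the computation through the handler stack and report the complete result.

Answer: [[((0, (3)), 3)]]

Evaluation trace:
get @ H1 ⇒ 3
tell(3) @ H0 ⇒ log+=3
H0 returns (0, (3))
H1 returns ((0, (3)), 3)
H2 returns [((0, (3)), 3)]
H3 returns [[((0, (3)), 3)]]
= [[((0, (3)), 3)]]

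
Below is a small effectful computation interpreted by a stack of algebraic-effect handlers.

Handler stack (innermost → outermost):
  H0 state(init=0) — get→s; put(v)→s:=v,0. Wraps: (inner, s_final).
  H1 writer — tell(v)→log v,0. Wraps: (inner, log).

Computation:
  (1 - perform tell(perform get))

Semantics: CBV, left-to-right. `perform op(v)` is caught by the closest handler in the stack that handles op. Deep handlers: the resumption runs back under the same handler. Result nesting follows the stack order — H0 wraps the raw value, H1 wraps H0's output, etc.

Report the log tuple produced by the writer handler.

Evaluation trace:
get @ H0 ⇒ 0
tell(0) @ H1 ⇒ log+=0
H0 returns (1, 0)
H1 returns ((1, 0), (0))
= ((1, 0), (0))

Answer: (0)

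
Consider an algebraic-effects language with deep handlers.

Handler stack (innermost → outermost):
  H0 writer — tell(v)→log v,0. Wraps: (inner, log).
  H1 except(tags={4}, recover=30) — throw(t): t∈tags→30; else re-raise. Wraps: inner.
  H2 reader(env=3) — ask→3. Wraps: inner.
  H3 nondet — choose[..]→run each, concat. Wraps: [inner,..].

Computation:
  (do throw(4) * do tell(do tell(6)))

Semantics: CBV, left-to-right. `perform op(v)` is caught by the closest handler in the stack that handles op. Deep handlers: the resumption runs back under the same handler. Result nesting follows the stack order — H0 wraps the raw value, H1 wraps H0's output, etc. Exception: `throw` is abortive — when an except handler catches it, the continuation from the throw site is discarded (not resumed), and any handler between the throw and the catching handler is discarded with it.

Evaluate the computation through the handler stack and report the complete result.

Answer: [30]

Step-by-step:
throw(4) @ H1 caught ⇒ 30
H2 returns 30
H3 returns [30]
= [30]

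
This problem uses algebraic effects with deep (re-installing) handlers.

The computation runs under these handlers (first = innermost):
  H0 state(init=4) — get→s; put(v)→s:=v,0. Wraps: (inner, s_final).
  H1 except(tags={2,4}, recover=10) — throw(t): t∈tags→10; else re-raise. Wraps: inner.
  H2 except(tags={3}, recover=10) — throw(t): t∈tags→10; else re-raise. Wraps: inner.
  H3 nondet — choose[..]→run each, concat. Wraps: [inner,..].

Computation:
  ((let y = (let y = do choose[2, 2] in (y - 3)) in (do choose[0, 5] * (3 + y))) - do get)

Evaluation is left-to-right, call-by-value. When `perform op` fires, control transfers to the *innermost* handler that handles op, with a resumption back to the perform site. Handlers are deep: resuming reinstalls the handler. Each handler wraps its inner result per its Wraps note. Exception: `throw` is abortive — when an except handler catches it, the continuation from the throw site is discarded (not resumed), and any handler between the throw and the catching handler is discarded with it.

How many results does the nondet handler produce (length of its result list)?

Working:
choose[2, 2] @ H3
  branch[0] choose=2:
    choose[0, 5] @ H3
      branch[0] choose=0:
        get @ H0 ⇒ 4
        H0 returns (-4, 4)
        H1 returns (-4, 4)
        H2 returns (-4, 4)
        H3 returns [(-4, 4)]
      branch[1] choose=5:
        get @ H0 ⇒ 4
        H0 returns (6, 4)
        H1 returns (6, 4)
        H2 returns (6, 4)
        H3 returns [(6, 4)]
  branch[1] choose=2:
    choose[0, 5] @ H3
      branch[0] choose=0:
        get @ H0 ⇒ 4
        H0 returns (-4, 4)
        H1 returns (-4, 4)
        H2 returns (-4, 4)
        H3 returns [(-4, 4)]
      branch[1] choose=5:
        get @ H0 ⇒ 4
        H0 returns (6, 4)
        H1 returns (6, 4)
        H2 returns (6, 4)
        H3 returns [(6, 4)]
= [(-4, 4), (6, 4), (-4, 4), (6, 4)]

Answer: 4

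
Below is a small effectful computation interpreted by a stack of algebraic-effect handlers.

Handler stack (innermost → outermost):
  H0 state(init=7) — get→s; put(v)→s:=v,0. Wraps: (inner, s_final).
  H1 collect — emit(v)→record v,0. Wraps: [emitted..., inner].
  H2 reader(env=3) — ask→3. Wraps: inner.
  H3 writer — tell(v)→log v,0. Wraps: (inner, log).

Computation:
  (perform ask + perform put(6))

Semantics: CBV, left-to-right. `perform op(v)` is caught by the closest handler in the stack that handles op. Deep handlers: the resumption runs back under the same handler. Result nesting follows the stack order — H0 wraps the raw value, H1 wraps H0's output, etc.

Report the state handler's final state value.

Answer: 6

Working:
ask @ H2 ⇒ 3
put(6) @ H0 ⇒ s:=6
H0 returns (3, 6)
H1 returns [(3, 6)]
H2 returns [(3, 6)]
H3 returns ([(3, 6)], ())
= ([(3, 6)], ())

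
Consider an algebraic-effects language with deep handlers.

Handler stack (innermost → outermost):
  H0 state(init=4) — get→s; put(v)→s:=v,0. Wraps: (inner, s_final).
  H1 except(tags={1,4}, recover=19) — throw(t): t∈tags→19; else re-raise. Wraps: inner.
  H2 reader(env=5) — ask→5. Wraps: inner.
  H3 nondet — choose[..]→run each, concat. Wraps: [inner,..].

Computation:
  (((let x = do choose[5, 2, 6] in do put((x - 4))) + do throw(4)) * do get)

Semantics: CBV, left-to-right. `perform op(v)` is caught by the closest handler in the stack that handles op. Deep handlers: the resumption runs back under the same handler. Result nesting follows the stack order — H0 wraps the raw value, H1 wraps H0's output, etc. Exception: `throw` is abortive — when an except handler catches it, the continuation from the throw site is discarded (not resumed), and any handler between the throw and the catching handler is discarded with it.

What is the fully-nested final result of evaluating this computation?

Evaluation trace:
choose[5, 2, 6] @ H3
  branch[0] choose=5:
    put(1) @ H0 ⇒ s:=1
    throw(4) @ H1 caught ⇒ 19
    H2 returns 19
    H3 returns [19]
  branch[1] choose=2:
    put(-2) @ H0 ⇒ s:=-2
    throw(4) @ H1 caught ⇒ 19
    H2 returns 19
    H3 returns [19]
  branch[2] choose=6:
    put(2) @ H0 ⇒ s:=2
    throw(4) @ H1 caught ⇒ 19
    H2 returns 19
    H3 returns [19]
= [19, 19, 19]

Answer: [19, 19, 19]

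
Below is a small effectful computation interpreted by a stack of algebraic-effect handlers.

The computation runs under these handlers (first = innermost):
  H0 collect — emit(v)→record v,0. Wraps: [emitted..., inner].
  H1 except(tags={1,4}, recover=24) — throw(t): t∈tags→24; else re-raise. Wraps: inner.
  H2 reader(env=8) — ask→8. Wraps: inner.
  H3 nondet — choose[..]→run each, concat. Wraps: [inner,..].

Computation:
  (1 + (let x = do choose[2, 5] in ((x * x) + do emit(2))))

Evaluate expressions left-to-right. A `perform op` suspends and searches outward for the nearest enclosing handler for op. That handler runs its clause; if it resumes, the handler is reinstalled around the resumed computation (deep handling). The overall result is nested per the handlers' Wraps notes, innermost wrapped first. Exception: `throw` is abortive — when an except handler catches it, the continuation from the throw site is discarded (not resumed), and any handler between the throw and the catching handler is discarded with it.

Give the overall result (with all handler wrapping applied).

Evaluation trace:
choose[2, 5] @ H3
  branch[0] choose=2:
    emit(2) @ H0 ⇒ out+=2
    H0 returns [2, 5]
    H1 returns [2, 5]
    H2 returns [2, 5]
    H3 returns [[2, 5]]
  branch[1] choose=5:
    emit(2) @ H0 ⇒ out+=2
    H0 returns [2, 26]
    H1 returns [2, 26]
    H2 returns [2, 26]
    H3 returns [[2, 26]]
= [[2, 5], [2, 26]]

Answer: [[2, 5], [2, 26]]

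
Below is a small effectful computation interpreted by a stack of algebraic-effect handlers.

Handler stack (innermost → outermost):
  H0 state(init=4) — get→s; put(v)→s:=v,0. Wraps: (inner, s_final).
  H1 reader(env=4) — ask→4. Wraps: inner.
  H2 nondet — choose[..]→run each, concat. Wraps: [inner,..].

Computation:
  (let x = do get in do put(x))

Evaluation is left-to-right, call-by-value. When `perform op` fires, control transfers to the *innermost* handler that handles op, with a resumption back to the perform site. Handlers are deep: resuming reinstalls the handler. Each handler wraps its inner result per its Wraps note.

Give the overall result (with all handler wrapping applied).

Answer: [(0, 4)]

Evaluation trace:
get @ H0 ⇒ 4
put(4) @ H0 ⇒ s:=4
H0 returns (0, 4)
H1 returns (0, 4)
H2 returns [(0, 4)]
= [(0, 4)]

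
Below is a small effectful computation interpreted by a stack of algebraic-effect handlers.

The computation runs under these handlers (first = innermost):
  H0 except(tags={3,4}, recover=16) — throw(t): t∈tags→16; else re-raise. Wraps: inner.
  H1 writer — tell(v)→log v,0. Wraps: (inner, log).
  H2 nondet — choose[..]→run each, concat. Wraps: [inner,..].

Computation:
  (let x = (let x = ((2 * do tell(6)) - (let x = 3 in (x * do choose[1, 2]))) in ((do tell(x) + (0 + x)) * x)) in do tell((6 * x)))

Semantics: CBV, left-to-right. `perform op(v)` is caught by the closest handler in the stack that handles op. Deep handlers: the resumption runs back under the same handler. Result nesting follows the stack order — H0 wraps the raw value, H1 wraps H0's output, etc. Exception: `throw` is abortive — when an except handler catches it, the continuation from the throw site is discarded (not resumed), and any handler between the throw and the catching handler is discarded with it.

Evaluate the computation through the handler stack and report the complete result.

Answer: [(0, (6, -3, 54)), (0, (6, -6, 216))]

Evaluation trace:
tell(6) @ H1 ⇒ log+=6
choose[1, 2] @ H2
  branch[0] choose=1:
    tell(-3) @ H1 ⇒ log+=-3
    tell(54) @ H1 ⇒ log+=54
    H0 returns 0
    H1 returns (0, (6, -3, 54))
    H2 returns [(0, (6, -3, 54))]
  branch[1] choose=2:
    tell(-6) @ H1 ⇒ log+=-6
    tell(216) @ H1 ⇒ log+=216
    H0 returns 0
    H1 returns (0, (6, -6, 216))
    H2 returns [(0, (6, -6, 216))]
= [(0, (6, -3, 54)), (0, (6, -6, 216))]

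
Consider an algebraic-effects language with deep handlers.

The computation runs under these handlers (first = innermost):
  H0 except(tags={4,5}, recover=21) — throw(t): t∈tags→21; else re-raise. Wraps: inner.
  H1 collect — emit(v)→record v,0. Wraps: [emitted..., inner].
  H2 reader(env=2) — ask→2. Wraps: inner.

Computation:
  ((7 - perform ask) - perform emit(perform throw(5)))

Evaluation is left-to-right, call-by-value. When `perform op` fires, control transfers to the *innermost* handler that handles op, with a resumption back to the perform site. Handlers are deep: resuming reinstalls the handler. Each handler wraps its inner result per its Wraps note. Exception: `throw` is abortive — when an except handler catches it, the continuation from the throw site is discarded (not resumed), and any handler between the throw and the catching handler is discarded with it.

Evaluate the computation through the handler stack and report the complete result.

Evaluation trace:
ask @ H2 ⇒ 2
throw(5) @ H0 caught ⇒ 21
H1 returns [21]
H2 returns [21]
= [21]

Answer: [21]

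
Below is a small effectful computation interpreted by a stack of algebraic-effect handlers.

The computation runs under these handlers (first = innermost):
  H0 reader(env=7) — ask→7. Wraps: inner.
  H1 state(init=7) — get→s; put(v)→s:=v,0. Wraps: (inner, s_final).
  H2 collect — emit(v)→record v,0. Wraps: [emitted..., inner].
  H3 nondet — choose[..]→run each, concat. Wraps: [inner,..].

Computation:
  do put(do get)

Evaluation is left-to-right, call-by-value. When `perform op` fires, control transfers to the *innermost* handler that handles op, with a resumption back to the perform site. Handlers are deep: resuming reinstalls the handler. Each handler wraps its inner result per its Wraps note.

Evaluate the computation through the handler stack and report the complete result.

Answer: [[(0, 7)]]

Working:
get @ H1 ⇒ 7
put(7) @ H1 ⇒ s:=7
H0 returns 0
H1 returns (0, 7)
H2 returns [(0, 7)]
H3 returns [[(0, 7)]]
= [[(0, 7)]]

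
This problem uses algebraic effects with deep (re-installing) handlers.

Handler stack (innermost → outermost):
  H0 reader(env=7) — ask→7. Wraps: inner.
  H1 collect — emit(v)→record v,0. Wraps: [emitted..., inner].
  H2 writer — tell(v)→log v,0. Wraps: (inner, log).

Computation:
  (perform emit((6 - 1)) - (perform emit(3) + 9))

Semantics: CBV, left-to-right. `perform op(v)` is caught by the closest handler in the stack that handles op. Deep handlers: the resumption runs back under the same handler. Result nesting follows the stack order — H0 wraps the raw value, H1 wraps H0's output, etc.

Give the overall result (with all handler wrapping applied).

Answer: ([5, 3, -9], ())

Working:
emit(5) @ H1 ⇒ out+=5
emit(3) @ H1 ⇒ out+=3
H0 returns -9
H1 returns [5, 3, -9]
H2 returns ([5, 3, -9], ())
= ([5, 3, -9], ())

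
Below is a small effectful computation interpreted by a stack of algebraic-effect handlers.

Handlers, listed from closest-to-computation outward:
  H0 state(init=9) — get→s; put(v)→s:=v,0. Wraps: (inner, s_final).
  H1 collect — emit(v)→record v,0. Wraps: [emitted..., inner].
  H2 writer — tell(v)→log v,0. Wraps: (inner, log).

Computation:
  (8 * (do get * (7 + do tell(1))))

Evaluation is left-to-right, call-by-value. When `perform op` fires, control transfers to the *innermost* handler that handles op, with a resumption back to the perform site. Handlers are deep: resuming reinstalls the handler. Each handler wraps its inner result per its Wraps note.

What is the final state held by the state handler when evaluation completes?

Step-by-step:
get @ H0 ⇒ 9
tell(1) @ H2 ⇒ log+=1
H0 returns (504, 9)
H1 returns [(504, 9)]
H2 returns ([(504, 9)], (1))
= ([(504, 9)], (1))

Answer: 9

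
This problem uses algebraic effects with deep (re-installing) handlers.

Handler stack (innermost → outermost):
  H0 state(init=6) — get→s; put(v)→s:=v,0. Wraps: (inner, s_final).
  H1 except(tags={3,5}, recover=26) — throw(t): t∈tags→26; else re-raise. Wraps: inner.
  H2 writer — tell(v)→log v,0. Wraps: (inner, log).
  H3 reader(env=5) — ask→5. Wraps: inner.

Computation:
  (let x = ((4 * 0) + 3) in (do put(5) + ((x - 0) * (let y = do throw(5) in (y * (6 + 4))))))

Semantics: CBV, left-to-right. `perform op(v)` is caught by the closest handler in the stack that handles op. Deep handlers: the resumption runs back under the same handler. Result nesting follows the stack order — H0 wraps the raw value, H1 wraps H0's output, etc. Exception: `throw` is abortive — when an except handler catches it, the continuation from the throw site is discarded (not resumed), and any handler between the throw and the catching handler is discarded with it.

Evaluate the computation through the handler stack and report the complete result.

Answer: (26, ())

Evaluation trace:
put(5) @ H0 ⇒ s:=5
throw(5) @ H1 caught ⇒ 26
H2 returns (26, ())
H3 returns (26, ())
= (26, ())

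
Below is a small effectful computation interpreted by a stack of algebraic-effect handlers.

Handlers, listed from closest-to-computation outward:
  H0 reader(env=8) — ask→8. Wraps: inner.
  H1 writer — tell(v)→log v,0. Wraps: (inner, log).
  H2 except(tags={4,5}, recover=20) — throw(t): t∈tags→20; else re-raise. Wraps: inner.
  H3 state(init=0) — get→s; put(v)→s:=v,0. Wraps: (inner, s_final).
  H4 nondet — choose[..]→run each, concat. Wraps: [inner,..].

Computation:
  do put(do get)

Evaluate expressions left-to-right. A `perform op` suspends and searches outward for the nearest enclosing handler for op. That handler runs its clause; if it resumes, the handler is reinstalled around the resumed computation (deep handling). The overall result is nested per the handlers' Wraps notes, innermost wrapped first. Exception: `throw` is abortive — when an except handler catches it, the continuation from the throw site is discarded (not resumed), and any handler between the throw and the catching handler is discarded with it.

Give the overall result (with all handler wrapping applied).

Answer: [((0, ()), 0)]

Step-by-step:
get @ H3 ⇒ 0
put(0) @ H3 ⇒ s:=0
H0 returns 0
H1 returns (0, ())
H2 returns (0, ())
H3 returns ((0, ()), 0)
H4 returns [((0, ()), 0)]
= [((0, ()), 0)]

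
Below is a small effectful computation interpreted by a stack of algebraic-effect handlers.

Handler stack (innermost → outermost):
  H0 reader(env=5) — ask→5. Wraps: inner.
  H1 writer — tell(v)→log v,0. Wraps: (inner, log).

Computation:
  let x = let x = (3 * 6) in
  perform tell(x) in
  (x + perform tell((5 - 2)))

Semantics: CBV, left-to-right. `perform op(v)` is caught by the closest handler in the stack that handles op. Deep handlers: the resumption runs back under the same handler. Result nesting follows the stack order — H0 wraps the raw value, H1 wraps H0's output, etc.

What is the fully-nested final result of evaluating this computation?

Answer: (0, (18, 3))

Evaluation trace:
tell(18) @ H1 ⇒ log+=18
tell(3) @ H1 ⇒ log+=3
H0 returns 0
H1 returns (0, (18, 3))
= (0, (18, 3))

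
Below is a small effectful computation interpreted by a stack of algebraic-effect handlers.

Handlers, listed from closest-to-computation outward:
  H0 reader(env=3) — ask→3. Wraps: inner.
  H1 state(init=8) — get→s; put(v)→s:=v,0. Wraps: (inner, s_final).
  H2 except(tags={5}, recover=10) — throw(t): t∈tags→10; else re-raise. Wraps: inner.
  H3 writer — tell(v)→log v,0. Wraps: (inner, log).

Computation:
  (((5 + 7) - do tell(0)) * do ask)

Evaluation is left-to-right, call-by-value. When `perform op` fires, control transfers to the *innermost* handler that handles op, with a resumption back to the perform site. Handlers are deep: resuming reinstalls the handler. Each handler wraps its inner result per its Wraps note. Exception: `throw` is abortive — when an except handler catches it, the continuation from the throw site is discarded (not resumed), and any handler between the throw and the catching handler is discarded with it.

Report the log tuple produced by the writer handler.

Step-by-step:
tell(0) @ H3 ⇒ log+=0
ask @ H0 ⇒ 3
H0 returns 36
H1 returns (36, 8)
H2 returns (36, 8)
H3 returns ((36, 8), (0))
= ((36, 8), (0))

Answer: (0)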